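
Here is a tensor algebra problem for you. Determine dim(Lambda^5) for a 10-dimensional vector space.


The dimension of the space of p-forms on an n-dimensional space is C(n, p).
n = 10, p = 5
C(10, 5) = 10! / (5! * 5!) = 252

252


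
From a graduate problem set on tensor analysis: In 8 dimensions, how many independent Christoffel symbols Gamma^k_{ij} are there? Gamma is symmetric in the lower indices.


Christoffel symbols Gamma^k_{ij} are symmetric in i,j, so there are d * d(d+1)/2 independent symbols.
d = 8
d(d+1)/2 = 8 * 9 / 2 = 36
Total = 8 * 36 = 288

288


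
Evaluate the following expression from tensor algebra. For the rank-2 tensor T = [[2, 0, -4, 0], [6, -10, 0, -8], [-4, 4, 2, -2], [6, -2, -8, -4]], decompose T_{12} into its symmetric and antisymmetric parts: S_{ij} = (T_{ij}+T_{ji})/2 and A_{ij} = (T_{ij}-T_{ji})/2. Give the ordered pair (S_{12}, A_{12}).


T_{12} = 0
T_{21} = 6
S_{12} = (0 + 6)/2 = 6/2 = 3
A_{12} = (0 - 6)/2 = -6/2 = -3
Check: S + A = 3 + -3 = 0 = T_{12}.

(3, -3)


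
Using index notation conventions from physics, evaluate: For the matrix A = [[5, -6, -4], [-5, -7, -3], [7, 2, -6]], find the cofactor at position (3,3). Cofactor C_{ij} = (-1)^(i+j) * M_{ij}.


To find cofactor C_{33}, delete row 3 and column 3.
The resulting 2x2 submatrix is: [[5, -6], [-5, -7]]
Minor M_{33} = 5*-7 - -6*-5
  = -35 - 30 = -65
Sign = (-1)^(3+3) = (-1)^6 = 1
Cofactor C_{33} = 1 * -65 = -65

-65


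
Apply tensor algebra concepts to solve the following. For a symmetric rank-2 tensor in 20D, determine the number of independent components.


A symmetric rank-2 tensor in d dimensions has d(d+1)/2 independent components.
d = 20
d(d+1)/2 = 20 * 21 / 2 = 420 / 2 = 210

210


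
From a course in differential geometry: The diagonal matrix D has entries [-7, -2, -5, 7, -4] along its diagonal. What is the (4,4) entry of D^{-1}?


For a diagonal matrix, the inverse has entries (D^{-1})_{ii} = 1/d_{ii}.
The diagonal entries are: d_{11} = -7, d_{22} = -2, d_{33} = -5, d_{44} = 7, d_{55} = -4
We need (D^{-1})_{44} = 1/d_{44} = 1/7 = 1/7

1/7


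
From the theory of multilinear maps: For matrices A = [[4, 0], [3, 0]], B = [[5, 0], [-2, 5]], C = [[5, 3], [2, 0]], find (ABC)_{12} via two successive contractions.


(ABC)_{12} = sum_m (AB)_{1m} C_{m2}. First compute row 1 of AB.
(AB)_{11} = 4*5 + 0*-2 = 20
(AB)_{12} = 4*0 + 0*5 = 0
Now contract with column 2 of C:
(AB)_{11} * C_{12} = 20 * 3 = 60
(AB)_{12} * C_{22} = 0 * 0 = 0
(ABC)_{12} = 60 + 0 = 60

60


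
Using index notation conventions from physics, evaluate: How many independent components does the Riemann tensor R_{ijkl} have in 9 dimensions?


The Riemann tensor in d dimensions has d^2(d^2 - 1)/12 independent components.
d = 9, so d^2 = 81
d^2 - 1 = 80
d^2(d^2 - 1) = 81 * 80 = 6480
Divide by 12: 6480 / 12 = 540

540


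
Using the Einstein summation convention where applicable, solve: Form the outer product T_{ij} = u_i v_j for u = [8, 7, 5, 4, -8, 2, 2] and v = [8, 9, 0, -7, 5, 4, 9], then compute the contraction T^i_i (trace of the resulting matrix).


The outer product gives T_{ij} = u_i v_j.
The trace (contraction) is Tr(T) = sum_i T_{ii} = sum_i u_i v_i.
Diagonal entries:
T_{11} = u_1 * v_1 = 8 * 8 = 64
T_{22} = u_2 * v_2 = 7 * 9 = 63
T_{33} = u_3 * v_3 = 5 * 0 = 0
T_{44} = u_4 * v_4 = 4 * -7 = -28
T_{55} = u_5 * v_5 = -8 * 5 = -40
T_{66} = u_6 * v_6 = 2 * 4 = 8
T_{77} = u_7 * v_7 = 2 * 9 = 18
Tr(T) = 64 + 63 + 0 + -28 + -40 + 8 + 18 = 85

85


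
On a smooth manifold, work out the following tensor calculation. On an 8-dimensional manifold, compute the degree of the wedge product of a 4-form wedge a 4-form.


The degree of a wedge product is the sum of the degrees of the individual forms.
Degrees: 4, 4
Total degree = 4 + 4 = 8

8


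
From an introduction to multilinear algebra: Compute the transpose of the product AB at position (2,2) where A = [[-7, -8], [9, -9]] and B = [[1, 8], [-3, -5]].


(AB)^T_{ij} = (AB)_{ji} = sum_k A_{jk} B_{ki}.
For i=2, j=2 we need (AB)_{22}:
A_{21} * B_{12} = 9 * 8 = 72
A_{22} * B_{22} = -9 * -5 = 45
Sum = 72 + 45 = 117

117


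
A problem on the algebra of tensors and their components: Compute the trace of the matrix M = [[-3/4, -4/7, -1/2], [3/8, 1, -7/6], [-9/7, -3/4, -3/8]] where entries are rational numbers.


The trace is the sum of diagonal entries.
Diagonal: M[1,1] = -3/4, M[2,2] = 1, M[3,3] = -3/8
Tr(M) = -3/4 + 1 + -3/8
Computing step by step:
After adding M[1,1]: -3/4
After adding M[2,2]: 1/4
After adding M[3,3]: -1/8
Tr(M) = -1/8

-1/8


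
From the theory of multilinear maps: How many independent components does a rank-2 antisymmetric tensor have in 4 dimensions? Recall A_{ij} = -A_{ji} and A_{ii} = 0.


An antisymmetric rank-2 tensor satisfies A_{ij} = -A_{ji}, so diagonal entries are zero.
The independent components are the upper-triangular entries: C(n, 2) = n(n-1)/2.
n = 4
C(4, 2) = 4 * 3 / 2 = 12 / 2 = 6

6


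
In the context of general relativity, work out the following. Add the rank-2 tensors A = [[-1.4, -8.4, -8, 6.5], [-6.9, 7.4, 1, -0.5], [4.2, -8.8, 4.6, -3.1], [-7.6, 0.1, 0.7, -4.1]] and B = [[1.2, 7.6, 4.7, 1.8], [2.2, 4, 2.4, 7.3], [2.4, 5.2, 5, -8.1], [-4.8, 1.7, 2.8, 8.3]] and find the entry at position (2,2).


Tensor addition is component-wise: (A + B)_{ij} = A_{ij} + B_{ij}.
A_{22} = 7.4
B_{22} = 4
(A + B)_{22} = 7.4 + 4 = 11.4

11.4


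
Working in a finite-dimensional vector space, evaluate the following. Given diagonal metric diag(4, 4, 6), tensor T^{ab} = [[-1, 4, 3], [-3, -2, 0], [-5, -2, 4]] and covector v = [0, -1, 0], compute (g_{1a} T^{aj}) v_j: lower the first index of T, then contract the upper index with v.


Step 1: lower the first index. For a diagonal metric, g_{ia} T^{aj} = g_{ii} T^{ij} (no sum on i).
g_{11} = 4
S_1{}^1 = 4 * T^{11} = 4 * -1 = -4
S_1{}^2 = 4 * T^{12} = 4 * 4 = 16
S_1{}^3 = 4 * T^{13} = 4 * 3 = 12
Step 2: contract S_1{}^j with v_j.
S_1{}^1 * v_1 = -4 * 0 = 0
S_1{}^2 * v_2 = 16 * -1 = -16
S_1{}^3 * v_3 = 12 * 0 = 0
Result = 0 + -16 + 0 = -16

-16


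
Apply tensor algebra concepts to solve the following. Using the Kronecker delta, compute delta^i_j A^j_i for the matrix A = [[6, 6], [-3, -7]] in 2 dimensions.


The contraction (trace) of a rank-2 tensor is the sum of its diagonal elements.
Diagonal entries: A[1,1] = 6, A[2,2] = -7
Tr(A) = 6 + -7 = -1

-1


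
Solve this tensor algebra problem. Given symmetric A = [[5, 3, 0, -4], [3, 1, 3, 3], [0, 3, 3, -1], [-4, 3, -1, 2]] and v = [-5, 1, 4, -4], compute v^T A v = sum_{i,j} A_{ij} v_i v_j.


First compute Av:
(Av)_1 = 5*-5 + 3*1 + 0*4 + -4*-4 = -6
(Av)_2 = 3*-5 + 1*1 + 3*4 + 3*-4 = -14
(Av)_3 = 0*-5 + 3*1 + 3*4 + -1*-4 = 19
(Av)_4 = -4*-5 + 3*1 + -1*4 + 2*-4 = 11
Av = [-6, -14, 19, 11]
Then v^T (Av) = -5*-6 + 1*-14 + 4*19 + -4*11
= 30 + -14 + 76 + -44 = 48

48


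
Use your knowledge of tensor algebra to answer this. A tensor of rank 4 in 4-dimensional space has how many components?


The number of components of a rank-r tensor in d dimensions is d^r.
Here d = 4 and r = 4.
4^4 = 256

256


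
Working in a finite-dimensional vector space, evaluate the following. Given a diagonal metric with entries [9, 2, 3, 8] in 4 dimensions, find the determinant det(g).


For a diagonal metric, the determinant is the product of diagonal entries.
Diagonal entries: 9, 2, 3, 8
det(g) = 9 * 2 * 3 * 8 = 432

432


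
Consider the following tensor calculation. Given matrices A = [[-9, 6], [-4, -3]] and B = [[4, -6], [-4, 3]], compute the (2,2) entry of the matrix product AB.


(AB)_{ij} = sum_k A_{ik} B_{kj}.
For i=2, j=2:
A_{21} * B_{12} = -4 * -6 = 24
A_{22} * B_{22} = -3 * 3 = -9
Sum = 24 + -9 = 15

15


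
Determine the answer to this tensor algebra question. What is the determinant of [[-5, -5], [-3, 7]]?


For a 2x2 matrix [[a, b], [c, d]], det = a*d - b*c.
a = -5, b = -5, c = -3, d = 7
a*d = -5 * 7 = -35
b*c = -5 * -3 = 15
det = -35 - 15 = -50

-50


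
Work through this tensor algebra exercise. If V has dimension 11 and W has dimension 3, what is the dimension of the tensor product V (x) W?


The dimension of a tensor product is the product of dimensions.
dim(V) = 11, dim(W) = 3
dim(V (x) W) = 11 * 3 = 33

33


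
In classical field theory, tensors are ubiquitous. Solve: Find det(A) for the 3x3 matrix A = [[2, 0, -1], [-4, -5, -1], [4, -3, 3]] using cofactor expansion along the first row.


Expanding along the first row, det(A) = a11*M_11 - a12*M_12 + a13*M_13, where M_1j is the (1,j) minor.
Minor M_11 = -5*3 - -1*-3 = -18
Minor M_12 = -4*3 - -1*4 = -8
Minor M_13 = -4*-3 - -5*4 = 32
det = 2*(-18) - 0*(-8) + -1*(32)
    = -36 - 0 + -32
    = -68

-68


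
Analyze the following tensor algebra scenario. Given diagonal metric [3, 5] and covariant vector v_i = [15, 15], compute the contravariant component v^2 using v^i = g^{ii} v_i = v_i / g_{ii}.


To raise an index with a diagonal metric: v^i = v_i / g_{ii}.
For index 2: v_2 = 15, g_{22} = 5
v^2 = 15 / 5 = 3

3


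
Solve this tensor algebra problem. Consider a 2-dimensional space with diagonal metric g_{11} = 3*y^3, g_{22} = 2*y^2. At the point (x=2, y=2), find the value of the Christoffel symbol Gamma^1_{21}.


For a diagonal metric, Gamma^k_{ij} = (1/2) g^{kk} (dg_{ik}/dx_j + dg_{jk}/dx_i - dg_{ij}/dx_k).
The metric is diagonal, so g_{ab} = 0 for a != b.
At the given point: g_{11} = 24, g_{22} = 8
g^{11} = 1/24
dg_{21}/dx_1 = 0 (off-diagonal)
dg_{11}/dx_2 = dg_{11}/dx_2 = 36
dg_{21}/dx_1 = 0 (off-diagonal)
Numerator = 0 + 36 - 0 = 36
Gamma^1_{21} = 36 / (2 * 24) = 3/4

3/4


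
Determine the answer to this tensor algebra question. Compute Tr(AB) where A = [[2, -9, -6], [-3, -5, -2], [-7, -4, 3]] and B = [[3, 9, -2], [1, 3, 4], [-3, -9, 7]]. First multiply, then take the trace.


Tr(AB) = sum_i (AB)_{ii} where (AB)_{ii} = sum_k A_{ik} B_{ki}.
(AB)_{11} = 2*3 + -9*1 + -6*-3 = 15
(AB)_{22} = -3*9 + -5*3 + -2*-9 = -24
(AB)_{33} = -7*-2 + -4*4 + 3*7 = 19
Tr(AB) = 15 + -24 + 19 = 10

10


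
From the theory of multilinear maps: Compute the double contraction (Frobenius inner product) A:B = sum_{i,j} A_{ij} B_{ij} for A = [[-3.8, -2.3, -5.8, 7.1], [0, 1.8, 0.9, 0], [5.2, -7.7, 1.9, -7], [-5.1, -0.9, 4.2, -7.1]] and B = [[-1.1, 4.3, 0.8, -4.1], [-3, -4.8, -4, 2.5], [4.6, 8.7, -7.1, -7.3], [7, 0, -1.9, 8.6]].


A:B = sum over all i,j of A_{ij} * B_{ij}.
Row 1: -3.8*-1.1=4.18, -2.3*4.3=-9.89, -5.8*0.8=-4.64, 7.1*-4.1=-29.11 => row sum = -39.46
Row 2: 0*-3=0, 1.8*-4.8=-8.64, 0.9*-4=-3.6, 0*2.5=0 => row sum = -12.24
Row 3: 5.2*4.6=23.92, -7.7*8.7=-66.99, 1.9*-7.1=-13.49, -7*-7.3=51.1 => row sum = -5.46
Row 4: -5.1*7=-35.7, -0.9*0=0, 4.2*-1.9=-7.98, -7.1*8.6=-61.06 => row sum = -104.74
Total = -39.46 + -12.24 + -5.46 + -104.74 = -161.9

-161.9


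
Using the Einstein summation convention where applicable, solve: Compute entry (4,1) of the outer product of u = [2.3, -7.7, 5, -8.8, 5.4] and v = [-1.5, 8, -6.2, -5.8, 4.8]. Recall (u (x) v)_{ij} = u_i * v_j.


The outer product entry T_{ij} = u_i * v_j.
We need i=4, j=1.
u_4 = -8.8, v_1 = -1.5
T_{4,1} = -8.8 * -1.5 = 13.2

13.2


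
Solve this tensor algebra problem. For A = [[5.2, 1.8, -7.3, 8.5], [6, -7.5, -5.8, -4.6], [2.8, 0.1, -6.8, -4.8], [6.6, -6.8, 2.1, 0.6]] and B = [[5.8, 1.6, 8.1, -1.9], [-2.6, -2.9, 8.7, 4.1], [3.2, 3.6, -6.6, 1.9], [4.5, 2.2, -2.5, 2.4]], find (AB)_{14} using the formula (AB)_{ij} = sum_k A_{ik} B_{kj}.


(AB)_{ij} = sum_k A_{ik} B_{kj}.
For i=1, j=4:
A_{11} * B_{14} = 5.2 * -1.9 = -9.88
A_{12} * B_{24} = 1.8 * 4.1 = 7.38
A_{13} * B_{34} = -7.3 * 1.9 = -13.87
A_{14} * B_{44} = 8.5 * 2.4 = 20.4
Sum = -9.88 + 7.38 + -13.87 + 20.4 = 4.03

4.03


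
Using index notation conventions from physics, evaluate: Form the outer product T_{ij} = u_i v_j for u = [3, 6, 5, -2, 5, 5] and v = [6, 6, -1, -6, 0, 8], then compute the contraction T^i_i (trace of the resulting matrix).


The outer product gives T_{ij} = u_i v_j.
The trace (contraction) is Tr(T) = sum_i T_{ii} = sum_i u_i v_i.
Diagonal entries:
T_{11} = u_1 * v_1 = 3 * 6 = 18
T_{22} = u_2 * v_2 = 6 * 6 = 36
T_{33} = u_3 * v_3 = 5 * -1 = -5
T_{44} = u_4 * v_4 = -2 * -6 = 12
T_{55} = u_5 * v_5 = 5 * 0 = 0
T_{66} = u_6 * v_6 = 5 * 8 = 40
Tr(T) = 18 + 36 + -5 + 12 + 0 + 40 = 101

101


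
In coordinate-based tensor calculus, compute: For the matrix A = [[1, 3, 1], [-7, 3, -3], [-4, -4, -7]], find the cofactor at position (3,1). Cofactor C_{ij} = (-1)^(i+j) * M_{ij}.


To find cofactor C_{31}, delete row 3 and column 1.
The resulting 2x2 submatrix is: [[3, 1], [3, -3]]
Minor M_{31} = 3*-3 - 1*3
  = -9 - 3 = -12
Sign = (-1)^(3+1) = (-1)^4 = 1
Cofactor C_{31} = 1 * -12 = -12

-12


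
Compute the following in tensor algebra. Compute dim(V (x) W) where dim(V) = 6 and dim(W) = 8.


The dimension of a tensor product is the product of dimensions.
dim(V) = 6, dim(W) = 8
dim(V (x) W) = 6 * 8 = 48

48


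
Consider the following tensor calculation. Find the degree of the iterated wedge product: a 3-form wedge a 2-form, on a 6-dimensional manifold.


The degree of a wedge product is the sum of the degrees of the individual forms.
Degrees: 3, 2
Total degree = 3 + 2 = 5

5


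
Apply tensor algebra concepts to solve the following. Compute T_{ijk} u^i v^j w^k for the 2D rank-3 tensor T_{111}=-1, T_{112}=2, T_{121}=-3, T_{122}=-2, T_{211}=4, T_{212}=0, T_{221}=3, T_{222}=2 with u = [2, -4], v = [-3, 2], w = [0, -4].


S = sum over i,j,k of T_{ijk} u_i v_j w_k. Expanding all 8 terms:
T_{111}*u_1*v_1*w_1 = -1*2*-3*0 = 0  (running total: 0)
T_{112}*u_1*v_1*w_2 = 2*2*-3*-4 = 48  (running total: 48)
T_{121}*u_1*v_2*w_1 = -3*2*2*0 = 0  (running total: 48)
T_{122}*u_1*v_2*w_2 = -2*2*2*-4 = 32  (running total: 80)
T_{211}*u_2*v_1*w_1 = 4*-4*-3*0 = 0  (running total: 80)
T_{212}*u_2*v_1*w_2 = 0*-4*-3*-4 = 0  (running total: 80)
T_{221}*u_2*v_2*w_1 = 3*-4*2*0 = 0  (running total: 80)
T_{222}*u_2*v_2*w_2 = 2*-4*2*-4 = 64  (running total: 144)
S = 144

144


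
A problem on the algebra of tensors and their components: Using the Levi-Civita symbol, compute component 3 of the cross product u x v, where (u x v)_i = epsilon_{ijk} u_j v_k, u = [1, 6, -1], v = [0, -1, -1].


(u x v)_3 = sum_{j,k} epsilon_{3jk} u_j v_k. Only permutations of (1,2,3) contribute; the two non-zero terms are:
eps_{312} u_1 v_2 = 1 * 1 * -1 = -1
eps_{321} u_2 v_1 = -1 * 6 * 0 = 0
(u x v)_3 = -1

-1


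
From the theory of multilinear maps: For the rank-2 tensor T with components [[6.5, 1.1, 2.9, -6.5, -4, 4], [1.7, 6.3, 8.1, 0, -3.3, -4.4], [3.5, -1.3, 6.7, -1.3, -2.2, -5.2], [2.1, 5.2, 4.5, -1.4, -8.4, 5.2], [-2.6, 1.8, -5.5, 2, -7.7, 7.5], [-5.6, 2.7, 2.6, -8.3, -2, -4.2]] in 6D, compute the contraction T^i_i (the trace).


The contraction (trace) of a rank-2 tensor is the sum of its diagonal elements.
Diagonal entries: A[1,1] = 6.5, A[2,2] = 6.3, A[3,3] = 6.7, A[4,4] = -1.4, A[5,5] = -7.7, A[6,6] = -4.2
Tr(A) = 6.5 + 6.3 + 6.7 + -1.4 + -7.7 + -4.2 = 6.2

6.2


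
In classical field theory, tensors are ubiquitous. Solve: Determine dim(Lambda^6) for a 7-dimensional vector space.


The dimension of the space of p-forms on an n-dimensional space is C(n, p).
n = 7, p = 6
C(7, 6) = 7! / (6! * 1!) = 7

7


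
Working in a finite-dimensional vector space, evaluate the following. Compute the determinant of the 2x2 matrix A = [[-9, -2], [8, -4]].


For a 2x2 matrix [[a, b], [c, d]], det = a*d - b*c.
a = -9, b = -2, c = 8, d = -4
a*d = -9 * -4 = 36
b*c = -2 * 8 = -16
det = 36 - -16 = 52

52


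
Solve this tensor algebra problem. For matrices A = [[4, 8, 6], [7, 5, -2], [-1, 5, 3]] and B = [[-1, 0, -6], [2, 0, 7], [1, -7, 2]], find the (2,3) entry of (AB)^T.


(AB)^T_{ij} = (AB)_{ji} = sum_k A_{jk} B_{ki}.
For i=2, j=3 we need (AB)_{32}:
A_{31} * B_{12} = -1 * 0 = 0
A_{32} * B_{22} = 5 * 0 = 0
A_{33} * B_{32} = 3 * -7 = -21
Sum = 0 + 0 + -21 = -21

-21


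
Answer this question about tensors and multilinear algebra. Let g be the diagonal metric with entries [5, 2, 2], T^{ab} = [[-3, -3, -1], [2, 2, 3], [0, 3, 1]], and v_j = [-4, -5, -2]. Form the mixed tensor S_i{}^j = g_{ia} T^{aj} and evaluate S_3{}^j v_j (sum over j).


Step 1: lower the first index. For a diagonal metric, g_{ia} T^{aj} = g_{ii} T^{ij} (no sum on i).
g_{33} = 2
S_3{}^1 = 2 * T^{31} = 2 * 0 = 0
S_3{}^2 = 2 * T^{32} = 2 * 3 = 6
S_3{}^3 = 2 * T^{33} = 2 * 1 = 2
Step 2: contract S_3{}^j with v_j.
S_3{}^1 * v_1 = 0 * -4 = 0
S_3{}^2 * v_2 = 6 * -5 = -30
S_3{}^3 * v_3 = 2 * -2 = -4
Result = 0 + -30 + -4 = -34

-34


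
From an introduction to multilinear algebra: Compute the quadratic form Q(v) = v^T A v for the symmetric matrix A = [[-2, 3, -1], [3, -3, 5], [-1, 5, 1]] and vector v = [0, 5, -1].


First compute Av:
(Av)_1 = -2*0 + 3*5 + -1*-1 = 16
(Av)_2 = 3*0 + -3*5 + 5*-1 = -20
(Av)_3 = -1*0 + 5*5 + 1*-1 = 24
Av = [16, -20, 24]
Then v^T (Av) = 0*16 + 5*-20 + -1*24
= 0 + -100 + -24 = -124

-124


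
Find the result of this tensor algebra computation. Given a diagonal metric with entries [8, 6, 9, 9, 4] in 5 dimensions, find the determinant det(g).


For a diagonal metric, the determinant is the product of diagonal entries.
Diagonal entries: 8, 6, 9, 9, 4
det(g) = 8 * 6 * 9 * 9 * 4 = 15552

15552


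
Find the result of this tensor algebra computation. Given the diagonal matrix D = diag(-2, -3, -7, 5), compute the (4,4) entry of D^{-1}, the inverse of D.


For a diagonal matrix, the inverse has entries (D^{-1})_{ii} = 1/d_{ii}.
The diagonal entries are: d_{11} = -2, d_{22} = -3, d_{33} = -7, d_{44} = 5
We need (D^{-1})_{44} = 1/d_{44} = 1/5 = 1/5

1/5


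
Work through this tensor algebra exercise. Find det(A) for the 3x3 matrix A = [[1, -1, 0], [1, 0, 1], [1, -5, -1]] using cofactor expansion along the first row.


Expanding along the first row, det(A) = a11*M_11 - a12*M_12 + a13*M_13, where M_1j is the (1,j) minor.
Minor M_11 = 0*-1 - 1*-5 = 5
Minor M_12 = 1*-1 - 1*1 = -2
Minor M_13 = 1*-5 - 0*1 = -5
det = 1*(5) - -1*(-2) + 0*(-5)
    = 5 - 2 + 0
    = 3

3


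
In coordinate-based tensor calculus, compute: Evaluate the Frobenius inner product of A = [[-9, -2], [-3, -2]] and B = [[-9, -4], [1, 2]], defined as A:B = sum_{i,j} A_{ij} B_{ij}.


A:B = sum over all i,j of A_{ij} * B_{ij}.
Row 1: -9*-9=81, -2*-4=8 => row sum = 89
Row 2: -3*1=-3, -2*2=-4 => row sum = -7
Total = 89 + -7 = 82

82


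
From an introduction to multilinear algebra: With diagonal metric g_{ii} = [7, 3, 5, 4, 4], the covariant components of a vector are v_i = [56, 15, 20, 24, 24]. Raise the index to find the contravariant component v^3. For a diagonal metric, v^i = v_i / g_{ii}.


To raise an index with a diagonal metric: v^i = v_i / g_{ii}.
For index 3: v_3 = 20, g_{33} = 5
v^3 = 20 / 5 = 4

4


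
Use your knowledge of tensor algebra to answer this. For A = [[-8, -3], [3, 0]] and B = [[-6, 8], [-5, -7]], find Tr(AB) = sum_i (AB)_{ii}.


Tr(AB) = sum_i (AB)_{ii} where (AB)_{ii} = sum_k A_{ik} B_{ki}.
(AB)_{11} = -8*-6 + -3*-5 = 63
(AB)_{22} = 3*8 + 0*-7 = 24
Tr(AB) = 63 + 24 = 87

87


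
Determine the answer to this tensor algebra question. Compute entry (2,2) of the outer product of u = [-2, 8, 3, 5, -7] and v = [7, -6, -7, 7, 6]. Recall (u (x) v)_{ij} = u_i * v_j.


The outer product entry T_{ij} = u_i * v_j.
We need i=2, j=2.
u_2 = 8, v_2 = -6
T_{2,2} = 8 * -6 = -48

-48


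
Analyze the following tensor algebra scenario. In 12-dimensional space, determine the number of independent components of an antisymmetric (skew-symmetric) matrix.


An antisymmetric rank-2 tensor satisfies A_{ij} = -A_{ji}, so diagonal entries are zero.
The independent components are the upper-triangular entries: C(n, 2) = n(n-1)/2.
n = 12
C(12, 2) = 12 * 11 / 2 = 132 / 2 = 66

66


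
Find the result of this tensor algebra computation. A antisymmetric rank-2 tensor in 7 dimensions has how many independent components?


A antisymmetric rank-2 tensor in d dimensions has d(d-1)/2 independent components.
d = 7
d(d-1)/2 = 7 * 6 / 2 = 42 / 2 = 21

21


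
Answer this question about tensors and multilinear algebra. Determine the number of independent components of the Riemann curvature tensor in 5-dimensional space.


The Riemann tensor in d dimensions has d^2(d^2 - 1)/12 independent components.
d = 5, so d^2 = 25
d^2 - 1 = 24
d^2(d^2 - 1) = 25 * 24 = 600
Divide by 12: 600 / 12 = 50

50


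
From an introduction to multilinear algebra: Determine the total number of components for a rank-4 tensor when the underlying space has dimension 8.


The number of components of a rank-r tensor in d dimensions is d^r.
Here d = 8 and r = 4.
8^4 = 4096

4096


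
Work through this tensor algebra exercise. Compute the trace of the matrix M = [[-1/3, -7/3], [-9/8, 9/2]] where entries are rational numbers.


The trace is the sum of diagonal entries.
Diagonal: M[1,1] = -1/3, M[2,2] = 9/2
Tr(M) = -1/3 + 9/2
Computing step by step:
After adding M[1,1]: -1/3
After adding M[2,2]: 25/6
Tr(M) = 25/6

25/6


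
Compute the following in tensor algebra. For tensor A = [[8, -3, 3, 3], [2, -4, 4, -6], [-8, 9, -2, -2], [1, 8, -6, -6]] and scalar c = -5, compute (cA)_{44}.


Scalar multiplication: (cA)_{ij} = c * A_{ij}.
c = -5
A_{44} = -6
(cA)_{44} = -5 * -6 = 30

30


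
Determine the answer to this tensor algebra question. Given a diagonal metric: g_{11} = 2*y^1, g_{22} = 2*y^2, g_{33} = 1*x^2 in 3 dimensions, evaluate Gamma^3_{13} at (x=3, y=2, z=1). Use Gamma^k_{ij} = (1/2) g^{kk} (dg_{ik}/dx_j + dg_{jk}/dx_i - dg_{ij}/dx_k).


For a diagonal metric, Gamma^k_{ij} = (1/2) g^{kk} (dg_{ik}/dx_j + dg_{jk}/dx_i - dg_{ij}/dx_k).
The metric is diagonal, so g_{ab} = 0 for a != b.
At the given point: g_{11} = 4, g_{22} = 8, g_{33} = 9
g^{33} = 1/9
dg_{13}/dx_3 = 0 (off-diagonal)
dg_{33}/dx_1 = dg_{33}/dx_1 = 6
dg_{13}/dx_3 = 0 (off-diagonal)
Numerator = 0 + 6 - 0 = 6
Gamma^3_{13} = 6 / (2 * 9) = 1/3

1/3


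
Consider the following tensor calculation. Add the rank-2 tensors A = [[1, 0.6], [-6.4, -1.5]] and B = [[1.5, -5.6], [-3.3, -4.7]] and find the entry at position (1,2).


Tensor addition is component-wise: (A + B)_{ij} = A_{ij} + B_{ij}.
A_{12} = 0.6
B_{12} = -5.6
(A + B)_{12} = 0.6 + -5.6 = -5

-5


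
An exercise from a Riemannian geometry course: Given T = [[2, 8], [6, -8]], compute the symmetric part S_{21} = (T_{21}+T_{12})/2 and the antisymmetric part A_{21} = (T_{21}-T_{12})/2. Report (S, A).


T_{21} = 6
T_{12} = 8
S_{21} = (6 + 8)/2 = 14/2 = 7
A_{21} = (6 - 8)/2 = -2/2 = -1
Check: S + A = 7 + -1 = 6 = T_{21}.

(7, -1)


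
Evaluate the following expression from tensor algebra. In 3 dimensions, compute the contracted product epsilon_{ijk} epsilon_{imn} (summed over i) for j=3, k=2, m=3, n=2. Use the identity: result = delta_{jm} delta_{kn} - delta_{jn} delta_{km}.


Using the identity: epsilon_{ijk} epsilon_{imn} = delta_{jm} delta_{kn} - delta_{jn} delta_{km}.
delta_{33} = 1
delta_{22} = 1
delta_{32} = 0
delta_{23} = 0
Result = 1 * 1 - 0 * 0 = 1 - 0 = 1

1


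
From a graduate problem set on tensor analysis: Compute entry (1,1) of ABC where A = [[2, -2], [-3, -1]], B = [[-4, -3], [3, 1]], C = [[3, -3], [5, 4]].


(ABC)_{11} = sum_m (AB)_{1m} C_{m1}. First compute row 1 of AB.
(AB)_{11} = 2*-4 + -2*3 = -14
(AB)_{12} = 2*-3 + -2*1 = -8
Now contract with column 1 of C:
(AB)_{11} * C_{11} = -14 * 3 = -42
(AB)_{12} * C_{21} = -8 * 5 = -40
(ABC)_{11} = -42 + -40 = -82

-82


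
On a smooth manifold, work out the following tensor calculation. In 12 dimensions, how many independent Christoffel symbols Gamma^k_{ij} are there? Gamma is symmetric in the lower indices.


Christoffel symbols Gamma^k_{ij} are symmetric in i,j, so there are d * d(d+1)/2 independent symbols.
d = 12
d(d+1)/2 = 12 * 13 / 2 = 78
Total = 12 * 78 = 936

936


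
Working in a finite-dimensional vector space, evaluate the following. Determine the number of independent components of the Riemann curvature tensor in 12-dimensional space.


The Riemann tensor in d dimensions has d^2(d^2 - 1)/12 independent components.
d = 12, so d^2 = 144
d^2 - 1 = 143
d^2(d^2 - 1) = 144 * 143 = 20592
Divide by 12: 20592 / 12 = 1716

1716


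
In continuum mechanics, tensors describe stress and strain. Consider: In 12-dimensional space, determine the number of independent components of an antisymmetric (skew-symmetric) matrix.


An antisymmetric rank-2 tensor satisfies A_{ij} = -A_{ji}, so diagonal entries are zero.
The independent components are the upper-triangular entries: C(n, 2) = n(n-1)/2.
n = 12
C(12, 2) = 12 * 11 / 2 = 132 / 2 = 66

66


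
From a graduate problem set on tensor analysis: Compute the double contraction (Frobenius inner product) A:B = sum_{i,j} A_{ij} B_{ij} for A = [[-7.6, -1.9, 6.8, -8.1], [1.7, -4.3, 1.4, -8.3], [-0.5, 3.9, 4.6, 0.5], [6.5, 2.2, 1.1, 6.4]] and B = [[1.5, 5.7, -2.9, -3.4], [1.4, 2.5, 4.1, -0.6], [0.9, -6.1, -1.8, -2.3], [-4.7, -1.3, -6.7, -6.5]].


A:B = sum over all i,j of A_{ij} * B_{ij}.
Row 1: -7.6*1.5=-11.4, -1.9*5.7=-10.83, 6.8*-2.9=-19.72, -8.1*-3.4=27.54 => row sum = -14.41
Row 2: 1.7*1.4=2.38, -4.3*2.5=-10.75, 1.4*4.1=5.74, -8.3*-0.6=4.98 => row sum = 2.35
Row 3: -0.5*0.9=-0.45, 3.9*-6.1=-23.79, 4.6*-1.8=-8.28, 0.5*-2.3=-1.15 => row sum = -33.67
Row 4: 6.5*-4.7=-30.55, 2.2*-1.3=-2.86, 1.1*-6.7=-7.37, 6.4*-6.5=-41.6 => row sum = -82.38
Total = -14.41 + 2.35 + -33.67 + -82.38 = -128.11

-128.11


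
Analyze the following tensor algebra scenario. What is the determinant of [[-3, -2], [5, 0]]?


For a 2x2 matrix [[a, b], [c, d]], det = a*d - b*c.
a = -3, b = -2, c = 5, d = 0
a*d = -3 * 0 = 0
b*c = -2 * 5 = -10
det = 0 - -10 = 10

10


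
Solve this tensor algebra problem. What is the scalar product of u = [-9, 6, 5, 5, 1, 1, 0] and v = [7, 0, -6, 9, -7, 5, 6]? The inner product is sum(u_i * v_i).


The inner product u . v = sum of u_i * v_i.
Term-by-term: -9 * 7, 6 * 0, 5 * -6, 5 * 9, 1 * -7, 1 * 5, 0 * 6
Products: -63, 0, -30, 45, -7, 5, 0
Sum = -63 + 0 + -30 + 45 + -7 + 5 + 0 = -50

-50


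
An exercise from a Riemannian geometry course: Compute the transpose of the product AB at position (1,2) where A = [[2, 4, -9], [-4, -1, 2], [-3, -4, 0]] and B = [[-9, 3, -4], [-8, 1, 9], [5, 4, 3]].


(AB)^T_{ij} = (AB)_{ji} = sum_k A_{jk} B_{ki}.
For i=1, j=2 we need (AB)_{21}:
A_{21} * B_{11} = -4 * -9 = 36
A_{22} * B_{21} = -1 * -8 = 8
A_{23} * B_{31} = 2 * 5 = 10
Sum = 36 + 8 + 10 = 54

54


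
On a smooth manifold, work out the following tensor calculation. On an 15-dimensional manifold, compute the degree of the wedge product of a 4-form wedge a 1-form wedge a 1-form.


The degree of a wedge product is the sum of the degrees of the individual forms.
Degrees: 4, 1, 1
Total degree = 4 + 1 + 1 = 6

6


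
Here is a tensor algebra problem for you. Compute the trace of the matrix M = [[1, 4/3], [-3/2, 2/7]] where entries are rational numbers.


The trace is the sum of diagonal entries.
Diagonal: M[1,1] = 1, M[2,2] = 2/7
Tr(M) = 1 + 2/7
Computing step by step:
After adding M[1,1]: 1
After adding M[2,2]: 9/7
Tr(M) = 9/7

9/7


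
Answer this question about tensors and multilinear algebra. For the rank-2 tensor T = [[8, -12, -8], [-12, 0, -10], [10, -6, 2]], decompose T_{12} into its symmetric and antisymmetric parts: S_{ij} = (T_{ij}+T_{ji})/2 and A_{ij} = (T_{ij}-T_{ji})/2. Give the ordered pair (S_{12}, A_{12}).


T_{12} = -12
T_{21} = -12
S_{12} = (-12 + -12)/2 = -24/2 = -12
A_{12} = (-12 - -12)/2 = 0/2 = 0
Check: S + A = -12 + 0 = -12 = T_{12}.

(-12, 0)


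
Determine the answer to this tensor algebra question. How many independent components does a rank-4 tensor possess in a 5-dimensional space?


The number of components of a rank-r tensor in d dimensions is d^r.
Here d = 5 and r = 4.
5^4 = 625

625


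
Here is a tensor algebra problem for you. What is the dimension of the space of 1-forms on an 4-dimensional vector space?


The dimension of the space of p-forms on an n-dimensional space is C(n, p).
n = 4, p = 1
C(4, 1) = 4! / (1! * 3!) = 4

4


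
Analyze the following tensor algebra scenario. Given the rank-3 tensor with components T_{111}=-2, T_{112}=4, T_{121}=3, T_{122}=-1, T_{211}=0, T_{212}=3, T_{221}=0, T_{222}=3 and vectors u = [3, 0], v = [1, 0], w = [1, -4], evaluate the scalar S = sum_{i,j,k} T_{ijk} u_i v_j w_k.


S = sum over i,j,k of T_{ijk} u_i v_j w_k. Expanding all 8 terms:
T_{111}*u_1*v_1*w_1 = -2*3*1*1 = -6  (running total: -6)
T_{112}*u_1*v_1*w_2 = 4*3*1*-4 = -48  (running total: -54)
T_{121}*u_1*v_2*w_1 = 3*3*0*1 = 0  (running total: -54)
T_{122}*u_1*v_2*w_2 = -1*3*0*-4 = 0  (running total: -54)
T_{211}*u_2*v_1*w_1 = 0*0*1*1 = 0  (running total: -54)
T_{212}*u_2*v_1*w_2 = 3*0*1*-4 = 0  (running total: -54)
T_{221}*u_2*v_2*w_1 = 0*0*0*1 = 0  (running total: -54)
T_{222}*u_2*v_2*w_2 = 3*0*0*-4 = 0  (running total: -54)
S = -54

-54


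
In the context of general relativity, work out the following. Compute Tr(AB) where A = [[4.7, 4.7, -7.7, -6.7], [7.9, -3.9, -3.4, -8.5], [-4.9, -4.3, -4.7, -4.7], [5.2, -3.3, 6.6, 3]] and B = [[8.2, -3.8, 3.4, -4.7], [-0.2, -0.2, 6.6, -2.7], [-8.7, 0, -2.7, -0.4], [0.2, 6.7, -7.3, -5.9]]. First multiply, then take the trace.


Tr(AB) = sum_i (AB)_{ii} where (AB)_{ii} = sum_k A_{ik} B_{ki}.
(AB)_{11} = 4.7*8.2 + 4.7*-0.2 + -7.7*-8.7 + -6.7*0.2 = 103.25
(AB)_{22} = 7.9*-3.8 + -3.9*-0.2 + -3.4*0 + -8.5*6.7 = -86.19
(AB)_{33} = -4.9*3.4 + -4.3*6.6 + -4.7*-2.7 + -4.7*-7.3 = 1.96
(AB)_{44} = 5.2*-4.7 + -3.3*-2.7 + 6.6*-0.4 + 3*-5.9 = -35.87
Tr(AB) = 103.25 + -86.19 + 1.96 + -35.87 = -16.85

-16.85


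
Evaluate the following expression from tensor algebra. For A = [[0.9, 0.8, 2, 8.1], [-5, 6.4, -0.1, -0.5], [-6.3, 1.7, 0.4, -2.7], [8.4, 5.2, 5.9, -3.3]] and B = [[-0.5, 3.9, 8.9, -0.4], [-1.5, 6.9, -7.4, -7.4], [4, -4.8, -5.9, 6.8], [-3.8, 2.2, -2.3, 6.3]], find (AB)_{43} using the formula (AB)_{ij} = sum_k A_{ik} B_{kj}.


(AB)_{ij} = sum_k A_{ik} B_{kj}.
For i=4, j=3:
A_{41} * B_{13} = 8.4 * 8.9 = 74.76
A_{42} * B_{23} = 5.2 * -7.4 = -38.48
A_{43} * B_{33} = 5.9 * -5.9 = -34.81
A_{44} * B_{43} = -3.3 * -2.3 = 7.59
Sum = 74.76 + -38.48 + -34.81 + 7.59 = 9.06

9.06


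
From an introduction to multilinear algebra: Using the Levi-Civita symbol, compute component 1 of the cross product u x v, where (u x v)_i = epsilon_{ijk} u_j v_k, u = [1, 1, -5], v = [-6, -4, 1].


(u x v)_1 = sum_{j,k} epsilon_{1jk} u_j v_k. Only permutations of (1,2,3) contribute; the two non-zero terms are:
eps_{123} u_2 v_3 = 1 * 1 * 1 = 1
eps_{132} u_3 v_2 = -1 * -5 * -4 = -20
(u x v)_1 = -19

-19


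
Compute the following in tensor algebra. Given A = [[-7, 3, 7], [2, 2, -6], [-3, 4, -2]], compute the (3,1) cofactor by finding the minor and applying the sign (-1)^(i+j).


To find cofactor C_{31}, delete row 3 and column 1.
The resulting 2x2 submatrix is: [[3, 7], [2, -6]]
Minor M_{31} = 3*-6 - 7*2
  = -18 - 14 = -32
Sign = (-1)^(3+1) = (-1)^4 = 1
Cofactor C_{31} = 1 * -32 = -32

-32


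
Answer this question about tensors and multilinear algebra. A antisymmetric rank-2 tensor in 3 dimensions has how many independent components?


A antisymmetric rank-2 tensor in d dimensions has d(d-1)/2 independent components.
d = 3
d(d-1)/2 = 3 * 2 / 2 = 6 / 2 = 3

3


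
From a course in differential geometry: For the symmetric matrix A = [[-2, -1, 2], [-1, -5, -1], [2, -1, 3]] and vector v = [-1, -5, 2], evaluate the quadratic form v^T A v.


First compute Av:
(Av)_1 = -2*-1 + -1*-5 + 2*2 = 11
(Av)_2 = -1*-1 + -5*-5 + -1*2 = 24
(Av)_3 = 2*-1 + -1*-5 + 3*2 = 9
Av = [11, 24, 9]
Then v^T (Av) = -1*11 + -5*24 + 2*9
= -11 + -120 + 18 = -113

-113


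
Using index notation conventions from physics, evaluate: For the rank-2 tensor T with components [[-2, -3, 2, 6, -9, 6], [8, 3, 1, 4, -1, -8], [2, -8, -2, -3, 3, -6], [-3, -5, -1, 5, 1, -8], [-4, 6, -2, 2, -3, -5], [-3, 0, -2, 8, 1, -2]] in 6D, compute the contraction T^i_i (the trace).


The contraction (trace) of a rank-2 tensor is the sum of its diagonal elements.
Diagonal entries: A[1,1] = -2, A[2,2] = 3, A[3,3] = -2, A[4,4] = 5, A[5,5] = -3, A[6,6] = -2
Tr(A) = -2 + 3 + -2 + 5 + -3 + -2 = -1

-1


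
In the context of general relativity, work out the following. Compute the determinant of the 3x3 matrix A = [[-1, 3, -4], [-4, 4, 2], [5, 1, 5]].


Expanding along the first row, det(A) = a11*M_11 - a12*M_12 + a13*M_13, where M_1j is the (1,j) minor.
Minor M_11 = 4*5 - 2*1 = 18
Minor M_12 = -4*5 - 2*5 = -30
Minor M_13 = -4*1 - 4*5 = -24
det = -1*(18) - 3*(-30) + -4*(-24)
    = -18 - -90 + 96
    = 168

168


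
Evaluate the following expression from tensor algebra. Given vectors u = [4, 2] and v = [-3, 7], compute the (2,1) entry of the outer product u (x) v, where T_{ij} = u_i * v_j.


The outer product entry T_{ij} = u_i * v_j.
We need i=2, j=1.
u_2 = 2, v_1 = -3
T_{2,1} = 2 * -3 = -6

-6


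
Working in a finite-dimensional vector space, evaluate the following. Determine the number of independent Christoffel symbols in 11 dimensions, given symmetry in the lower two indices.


Christoffel symbols Gamma^k_{ij} are symmetric in i,j, so there are d * d(d+1)/2 independent symbols.
d = 11
d(d+1)/2 = 11 * 12 / 2 = 66
Total = 11 * 66 = 726

726


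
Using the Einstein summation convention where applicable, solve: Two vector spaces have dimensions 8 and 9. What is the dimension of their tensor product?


The dimension of a tensor product is the product of dimensions.
dim(V) = 8, dim(W) = 9
dim(V (x) W) = 8 * 9 = 72

72


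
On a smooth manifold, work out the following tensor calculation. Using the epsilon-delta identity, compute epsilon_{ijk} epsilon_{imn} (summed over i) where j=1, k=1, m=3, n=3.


Using the identity: epsilon_{ijk} epsilon_{imn} = delta_{jm} delta_{kn} - delta_{jn} delta_{km}.
delta_{13} = 0
delta_{13} = 0
delta_{13} = 0
delta_{13} = 0
Result = 0 * 0 - 0 * 0 = 0 - 0 = 0

0


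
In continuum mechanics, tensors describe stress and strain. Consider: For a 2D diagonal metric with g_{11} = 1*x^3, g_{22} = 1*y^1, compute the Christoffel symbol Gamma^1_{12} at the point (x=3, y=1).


For a diagonal metric, Gamma^k_{ij} = (1/2) g^{kk} (dg_{ik}/dx_j + dg_{jk}/dx_i - dg_{ij}/dx_k).
The metric is diagonal, so g_{ab} = 0 for a != b.
At the given point: g_{11} = 27, g_{22} = 1
g^{11} = 1/27
dg_{11}/dx_2 = dg_{11}/dx_2 = 0
dg_{21}/dx_1 = 0 (off-diagonal)
dg_{12}/dx_1 = 0 (off-diagonal)
Numerator = 0 + 0 - 0 = 0
Gamma^1_{12} = 0 / (2 * 27) = 0

0


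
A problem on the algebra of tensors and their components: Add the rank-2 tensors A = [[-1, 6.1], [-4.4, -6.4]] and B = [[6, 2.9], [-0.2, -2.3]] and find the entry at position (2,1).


Tensor addition is component-wise: (A + B)_{ij} = A_{ij} + B_{ij}.
A_{21} = -4.4
B_{21} = -0.2
(A + B)_{21} = -4.4 + -0.2 = -4.6

-4.6


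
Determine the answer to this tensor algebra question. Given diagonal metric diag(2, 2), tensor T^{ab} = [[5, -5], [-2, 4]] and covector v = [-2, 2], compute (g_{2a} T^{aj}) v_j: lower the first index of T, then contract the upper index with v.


Step 1: lower the first index. For a diagonal metric, g_{ia} T^{aj} = g_{ii} T^{ij} (no sum on i).
g_{22} = 2
S_2{}^1 = 2 * T^{21} = 2 * -2 = -4
S_2{}^2 = 2 * T^{22} = 2 * 4 = 8
Step 2: contract S_2{}^j with v_j.
S_2{}^1 * v_1 = -4 * -2 = 8
S_2{}^2 * v_2 = 8 * 2 = 16
Result = 8 + 16 = 24

24


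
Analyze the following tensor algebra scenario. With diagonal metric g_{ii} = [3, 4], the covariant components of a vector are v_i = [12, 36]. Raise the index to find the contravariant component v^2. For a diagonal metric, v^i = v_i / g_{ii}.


To raise an index with a diagonal metric: v^i = v_i / g_{ii}.
For index 2: v_2 = 36, g_{22} = 4
v^2 = 36 / 4 = 9

9


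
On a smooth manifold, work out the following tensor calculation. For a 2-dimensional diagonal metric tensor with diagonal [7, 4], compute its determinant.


For a diagonal metric, the determinant is the product of diagonal entries.
Diagonal entries: 7, 4
det(g) = 7 * 4 = 28

28


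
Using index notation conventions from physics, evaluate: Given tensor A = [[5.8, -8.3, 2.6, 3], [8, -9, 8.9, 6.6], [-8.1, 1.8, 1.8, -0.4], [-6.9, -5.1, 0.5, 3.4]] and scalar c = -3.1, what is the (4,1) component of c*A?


Scalar multiplication: (cA)_{ij} = c * A_{ij}.
c = -3.1
A_{41} = -6.9
(cA)_{41} = -3.1 * -6.9 = 21.39

21.39


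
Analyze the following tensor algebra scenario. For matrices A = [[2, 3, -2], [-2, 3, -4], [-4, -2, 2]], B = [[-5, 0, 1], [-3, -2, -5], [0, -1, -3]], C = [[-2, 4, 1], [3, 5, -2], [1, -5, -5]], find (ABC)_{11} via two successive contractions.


(ABC)_{11} = sum_m (AB)_{1m} C_{m1}. First compute row 1 of AB.
(AB)_{11} = 2*-5 + 3*-3 + -2*0 = -19
(AB)_{12} = 2*0 + 3*-2 + -2*-1 = -4
(AB)_{13} = 2*1 + 3*-5 + -2*-3 = -7
Now contract with column 1 of C:
(AB)_{11} * C_{11} = -19 * -2 = 38
(AB)_{12} * C_{21} = -4 * 3 = -12
(AB)_{13} * C_{31} = -7 * 1 = -7
(ABC)_{11} = 38 + -12 + -7 = 19

19


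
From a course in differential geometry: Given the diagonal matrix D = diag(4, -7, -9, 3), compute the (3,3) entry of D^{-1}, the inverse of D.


For a diagonal matrix, the inverse has entries (D^{-1})_{ii} = 1/d_{ii}.
The diagonal entries are: d_{11} = 4, d_{22} = -7, d_{33} = -9, d_{44} = 3
We need (D^{-1})_{33} = 1/d_{33} = 1/-9 = -1/9

-1/9


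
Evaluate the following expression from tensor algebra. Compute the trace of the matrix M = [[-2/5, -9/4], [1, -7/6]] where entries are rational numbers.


The trace is the sum of diagonal entries.
Diagonal: M[1,1] = -2/5, M[2,2] = -7/6
Tr(M) = -2/5 + -7/6
Computing step by step:
After adding M[1,1]: -2/5
After adding M[2,2]: -47/30
Tr(M) = -47/30

-47/30


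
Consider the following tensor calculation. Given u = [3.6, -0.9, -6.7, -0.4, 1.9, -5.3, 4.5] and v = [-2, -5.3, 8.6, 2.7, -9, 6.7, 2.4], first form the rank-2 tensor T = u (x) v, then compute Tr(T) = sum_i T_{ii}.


The outer product gives T_{ij} = u_i v_j.
The trace (contraction) is Tr(T) = sum_i T_{ii} = sum_i u_i v_i.
Diagonal entries:
T_{11} = u_1 * v_1 = 3.6 * -2 = -7.2
T_{22} = u_2 * v_2 = -0.9 * -5.3 = 4.77
T_{33} = u_3 * v_3 = -6.7 * 8.6 = -57.62
T_{44} = u_4 * v_4 = -0.4 * 2.7 = -1.08
T_{55} = u_5 * v_5 = 1.9 * -9 = -17.1
T_{66} = u_6 * v_6 = -5.3 * 6.7 = -35.51
T_{77} = u_7 * v_7 = 4.5 * 2.4 = 10.8
Tr(T) = -7.2 + 4.77 + -57.62 + -1.08 + -17.1 + -35.51 + 10.8 = -102.94

-102.94


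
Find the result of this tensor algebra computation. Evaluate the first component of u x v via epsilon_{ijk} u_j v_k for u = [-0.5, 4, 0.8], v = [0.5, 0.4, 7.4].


(u x v)_1 = sum_{j,k} epsilon_{1jk} u_j v_k. Only permutations of (1,2,3) contribute; the two non-zero terms are:
eps_{123} u_2 v_3 = 1 * 4 * 7.4 = 29.6
eps_{132} u_3 v_2 = -1 * 0.8 * 0.4 = -0.32
(u x v)_1 = 29.28

29.28


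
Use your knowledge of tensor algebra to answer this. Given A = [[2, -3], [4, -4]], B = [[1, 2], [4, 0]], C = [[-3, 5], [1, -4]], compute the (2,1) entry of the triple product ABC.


(ABC)_{21} = sum_m (AB)_{2m} C_{m1}. First compute row 2 of AB.
(AB)_{21} = 4*1 + -4*4 = -12
(AB)_{22} = 4*2 + -4*0 = 8
Now contract with column 1 of C:
(AB)_{21} * C_{11} = -12 * -3 = 36
(AB)_{22} * C_{21} = 8 * 1 = 8
(ABC)_{21} = 36 + 8 = 44

44


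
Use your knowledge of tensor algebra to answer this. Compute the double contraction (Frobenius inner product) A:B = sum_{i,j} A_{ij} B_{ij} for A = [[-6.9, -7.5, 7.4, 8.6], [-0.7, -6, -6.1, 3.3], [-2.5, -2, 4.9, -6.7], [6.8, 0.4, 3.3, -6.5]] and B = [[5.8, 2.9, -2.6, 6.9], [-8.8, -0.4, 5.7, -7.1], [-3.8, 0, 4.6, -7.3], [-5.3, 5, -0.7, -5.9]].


A:B = sum over all i,j of A_{ij} * B_{ij}.
Row 1: -6.9*5.8=-40.02, -7.5*2.9=-21.75, 7.4*-2.6=-19.24, 8.6*6.9=59.34 => row sum = -21.67
Row 2: -0.7*-8.8=6.16, -6*-0.4=2.4, -6.1*5.7=-34.77, 3.3*-7.1=-23.43 => row sum = -49.64
Row 3: -2.5*-3.8=9.5, -2*0=0, 4.9*4.6=22.54, -6.7*-7.3=48.91 => row sum = 80.95
Row 4: 6.8*-5.3=-36.04, 0.4*5=2, 3.3*-0.7=-2.31, -6.5*-5.9=38.35 => row sum = 2
Total = -21.67 + -49.64 + 80.95 + 2 = 11.64

11.64


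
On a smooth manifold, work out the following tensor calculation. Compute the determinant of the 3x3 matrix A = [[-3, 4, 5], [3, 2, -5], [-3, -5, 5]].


Expanding along the first row, det(A) = a11*M_11 - a12*M_12 + a13*M_13, where M_1j is the (1,j) minor.
Minor M_11 = 2*5 - -5*-5 = -15
Minor M_12 = 3*5 - -5*-3 = 0
Minor M_13 = 3*-5 - 2*-3 = -9
det = -3*(-15) - 4*(0) + 5*(-9)
    = 45 - 0 + -45
    = 0

0
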